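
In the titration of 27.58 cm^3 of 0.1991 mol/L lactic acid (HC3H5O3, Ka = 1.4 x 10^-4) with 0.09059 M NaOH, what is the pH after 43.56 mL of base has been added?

4.26

Initial n(HC3H5O3) = 0.1991 x 0.02758 = 0.005491 mol.
n(NaOH) added = 0.09059 x 0.04356 = 0.003946 mol, converting that many moles of HC3H5O3 to C3H5O3-.
Remaining n(HC3H5O3) = 0.001545 mol; n(C3H5O3-) = 0.003946 mol.
By Henderson-Hasselbalch, pH = pKa + log([A^-]/[HA]) = 3.85 + log(0.003946/0.001545) = 3.85 + (+0.41) = 4.26.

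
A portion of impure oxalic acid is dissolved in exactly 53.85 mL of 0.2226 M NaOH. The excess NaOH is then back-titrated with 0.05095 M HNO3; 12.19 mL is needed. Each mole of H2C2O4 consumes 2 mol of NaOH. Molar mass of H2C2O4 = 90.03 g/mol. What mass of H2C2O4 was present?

0.512 g

Total n(NaOH) added = 0.2226 x 0.05385 = 0.01199 mol.
n(HNO3) used = 0.05095 x 0.01219 = 0.0006211 mol, which equals the excess n(NaOH).
So n(NaOH) consumed by the sample = 0.01199 - 0.0006211 = 0.01137 mol.
n(H2C2O4) = 0.01137 / 2 = 0.005683 mol.
mass = 0.005683 mol x 90.03 g/mol = 0.512 g.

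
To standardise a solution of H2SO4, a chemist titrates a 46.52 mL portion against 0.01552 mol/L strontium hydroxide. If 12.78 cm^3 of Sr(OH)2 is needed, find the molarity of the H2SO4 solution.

n(Sr(OH)2) delivered = 0.01552 x 0.01278 = 0.0001983 mol.
For a 1:1 reaction, n(H2SO4) = 0.0001983 mol.
[H2SO4] = 0.0001983 mol / 0.04652 L = 0.00426 M.

0.00426 M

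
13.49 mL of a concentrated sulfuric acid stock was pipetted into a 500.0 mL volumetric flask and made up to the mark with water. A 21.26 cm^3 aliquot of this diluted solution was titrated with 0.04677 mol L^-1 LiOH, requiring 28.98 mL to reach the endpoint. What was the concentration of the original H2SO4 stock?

n(LiOH) = 0.04677 x 0.02898 = 0.001355 mol.
n(H2SO4) in the aliquot = 0.001355 x 1/2 = 0.0006777 mol.
[diluted H2SO4] = 0.0006777 / 0.02126 = 0.03188 M.
Dilution factor = 500.0/13.49 = 37.06, so [stock] = 0.03188 x 37.06 = 1.18 M.

1.18 M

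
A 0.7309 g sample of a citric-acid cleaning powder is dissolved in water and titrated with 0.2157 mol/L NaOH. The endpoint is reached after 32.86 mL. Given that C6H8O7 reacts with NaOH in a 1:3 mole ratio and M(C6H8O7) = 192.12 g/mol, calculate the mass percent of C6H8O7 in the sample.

n(NaOH) = 0.2157 x 0.03286 = 0.007088 mol.
n(C6H8O7) = 0.007088 / 3 = 0.002363 mol.
mass of C6H8O7 = 0.002363 x 192.12 = 0.4539 g.
% purity = 0.4539 / 0.7309 x 100 = 62.1%.

62.1%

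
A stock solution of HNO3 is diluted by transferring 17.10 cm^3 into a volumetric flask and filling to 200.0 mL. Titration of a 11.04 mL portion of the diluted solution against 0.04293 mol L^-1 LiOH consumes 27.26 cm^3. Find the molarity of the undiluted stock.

1.24 M

n(LiOH) = 0.04293 x 0.02726 = 0.001170 mol.
n(HNO3) in the aliquot = 0.001170 mol.
[diluted HNO3] = 0.001170 / 0.01104 = 0.1060 M.
Dilution factor = 200.0/17.10 = 11.70, so [stock] = 0.1060 x 11.70 = 1.24 M.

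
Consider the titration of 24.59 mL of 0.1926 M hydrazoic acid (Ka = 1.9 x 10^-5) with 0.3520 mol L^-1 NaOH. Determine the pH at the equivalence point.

n(HN3) = 0.1926 x 0.02459 = 0.004736 mol; V(NaOH) at equivalence = 0.004736/0.3520 = 0.01345 L.
At equivalence all the acid is converted to N3-; total volume = 0.02459 + 0.01345 = 0.03804 L, so [N3-] = 0.004736/0.03804 = 0.1245 M.
Kb = Kw/Ka = 1.0e-14 / 1.9 x 10^-5 = 5.26e-10.
[OH^-] = sqrt(Kb x [N3-]) = sqrt(5.26e-10 x 0.1245) = 8.09e-6 M.
pOH = 5.09, so pH = 14.00 - 5.09 = 8.91.

8.91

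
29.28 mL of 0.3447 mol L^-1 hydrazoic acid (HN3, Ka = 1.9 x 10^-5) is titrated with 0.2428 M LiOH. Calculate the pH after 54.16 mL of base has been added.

n(acid) = 0.3447 x 0.02928 = 0.01009 mol; n(LiOH) added = 0.2428 x 0.05416 = 0.01315 mol.
Base is in excess by 0.01315 - 0.01009 = 0.003057 mol in a total volume of 0.08344 L.
[OH^-] = 0.003057/0.08344 = 0.03664 M, so pOH = 1.44 and pH = 14.00 - 1.44 = 12.56.

12.56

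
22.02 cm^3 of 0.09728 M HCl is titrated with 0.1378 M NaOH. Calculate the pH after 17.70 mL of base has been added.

n(acid) = 0.09728 x 0.02202 = 0.002142 mol; n(NaOH) added = 0.1378 x 0.01770 = 0.002439 mol.
Base is in excess by 0.002439 - 0.002142 = 0.0002970 mol in a total volume of 0.03972 L.
[OH^-] = 0.0002970/0.03972 = 0.007476 M, so pOH = 2.13 and pH = 14.00 - 2.13 = 11.87.

11.87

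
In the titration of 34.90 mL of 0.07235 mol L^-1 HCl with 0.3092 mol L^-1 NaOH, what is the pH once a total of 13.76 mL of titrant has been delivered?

12.55

n(acid) = 0.07235 x 0.03490 = 0.002525 mol; n(NaOH) added = 0.3092 x 0.01376 = 0.004255 mol.
Base is in excess by 0.004255 - 0.002525 = 0.001730 mol in a total volume of 0.04866 L.
[OH^-] = 0.001730/0.04866 = 0.03554 M, so pOH = 1.45 and pH = 14.00 - 1.45 = 12.55.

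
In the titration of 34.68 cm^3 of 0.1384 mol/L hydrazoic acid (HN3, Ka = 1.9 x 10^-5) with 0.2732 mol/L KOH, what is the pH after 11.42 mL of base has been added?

Initial n(HN3) = 0.1384 x 0.03468 = 0.004800 mol.
n(KOH) added = 0.2732 x 0.01142 = 0.003120 mol, converting that many moles of HN3 to N3-.
Remaining n(HN3) = 0.001680 mol; n(N3-) = 0.003120 mol.
By Henderson-Hasselbalch, pH = pKa + log([A^-]/[HA]) = 4.72 + log(0.003120/0.001680) = 4.72 + (+0.27) = 4.99.

4.99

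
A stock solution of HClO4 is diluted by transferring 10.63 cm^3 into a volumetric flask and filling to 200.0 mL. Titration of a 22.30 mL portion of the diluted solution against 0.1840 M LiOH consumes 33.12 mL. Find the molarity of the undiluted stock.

n(LiOH) = 0.1840 x 0.03312 = 0.006094 mol.
n(HClO4) in the aliquot = 0.006094 mol.
[diluted HClO4] = 0.006094 / 0.02230 = 0.2733 M.
Dilution factor = 200.0/10.63 = 18.81, so [stock] = 0.2733 x 18.81 = 5.14 M.

5.14 M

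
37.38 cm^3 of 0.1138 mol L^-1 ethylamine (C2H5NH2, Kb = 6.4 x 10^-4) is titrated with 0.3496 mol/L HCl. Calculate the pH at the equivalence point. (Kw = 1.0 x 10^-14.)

n(C2H5NH2) = 0.1138 x 0.03738 = 0.004254 mol; V(HCl) at equivalence = 0.004254/0.3496 = 0.01217 L.
At equivalence the base is fully converted to C2H5NH3+; total volume = 0.04955 L, so [C2H5NH3+] = 0.004254/0.04955 = 0.08585 M.
Ka(C2H5NH3+) = Kw/Kb = 1.0e-14 / 6.4 x 10^-4 = 1.56e-11.
[H^+] = sqrt(Ka x [C2H5NH3+]) = sqrt(1.56e-11 x 0.08585) = 1.16e-6 M.
pH = -log(1.16e-6) = 5.94.

5.94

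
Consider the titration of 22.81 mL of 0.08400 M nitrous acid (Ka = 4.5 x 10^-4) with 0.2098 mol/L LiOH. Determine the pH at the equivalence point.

n(HNO2) = 0.08400 x 0.02281 = 0.001916 mol; V(LiOH) at equivalence = 0.001916/0.2098 = 0.009133 L.
At equivalence all the acid is converted to NO2-; total volume = 0.02281 + 0.009133 = 0.03194 L, so [NO2-] = 0.001916/0.03194 = 0.05998 M.
Kb = Kw/Ka = 1.0e-14 / 4.5 x 10^-4 = 2.22e-11.
[OH^-] = sqrt(Kb x [NO2-]) = sqrt(2.22e-11 x 0.05998) = 1.15e-6 M.
pOH = 5.94, so pH = 14.00 - 5.94 = 8.06.

8.06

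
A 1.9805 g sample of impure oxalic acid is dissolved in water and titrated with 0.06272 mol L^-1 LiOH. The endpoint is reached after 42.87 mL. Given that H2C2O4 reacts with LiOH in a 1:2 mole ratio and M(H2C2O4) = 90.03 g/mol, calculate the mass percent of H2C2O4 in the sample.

n(LiOH) = 0.06272 x 0.04287 = 0.002689 mol.
n(H2C2O4) = 0.002689 / 2 = 0.001344 mol.
mass of H2C2O4 = 0.001344 x 90.03 = 0.1210 g.
% purity = 0.1210 / 1.9805 x 100 = 6.11%.

6.11%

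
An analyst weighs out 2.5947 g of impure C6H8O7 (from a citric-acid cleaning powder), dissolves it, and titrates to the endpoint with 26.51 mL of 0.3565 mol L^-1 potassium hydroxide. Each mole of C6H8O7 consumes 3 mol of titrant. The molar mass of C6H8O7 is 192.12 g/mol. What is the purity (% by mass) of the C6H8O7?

23.3%

n(KOH) = 0.3565 x 0.02651 = 0.009451 mol.
n(C6H8O7) = 0.009451 / 3 = 0.003150 mol.
mass of C6H8O7 = 0.003150 x 192.12 = 0.6052 g.
% purity = 0.6052 / 2.5947 x 100 = 23.3%.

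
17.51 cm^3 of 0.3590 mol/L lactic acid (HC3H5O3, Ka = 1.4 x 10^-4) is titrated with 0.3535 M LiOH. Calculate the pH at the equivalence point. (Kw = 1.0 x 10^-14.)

n(HC3H5O3) = 0.3590 x 0.01751 = 0.006286 mol; V(LiOH) at equivalence = 0.006286/0.3535 = 0.01778 L.
At equivalence all the acid is converted to C3H5O3-; total volume = 0.01751 + 0.01778 = 0.03529 L, so [C3H5O3-] = 0.006286/0.03529 = 0.1781 M.
Kb = Kw/Ka = 1.0e-14 / 1.4 x 10^-4 = 7.14e-11.
[OH^-] = sqrt(Kb x [C3H5O3-]) = sqrt(7.14e-11 x 0.1781) = 3.57e-6 M.
pOH = 5.45, so pH = 14.00 - 5.45 = 8.55.

8.55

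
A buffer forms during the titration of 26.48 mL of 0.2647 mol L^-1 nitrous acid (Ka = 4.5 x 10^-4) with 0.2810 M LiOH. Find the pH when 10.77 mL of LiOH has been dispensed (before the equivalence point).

3.23

Initial n(HNO2) = 0.2647 x 0.02648 = 0.007009 mol.
n(LiOH) added = 0.2810 x 0.01077 = 0.003026 mol, converting that many moles of HNO2 to NO2-.
Remaining n(HNO2) = 0.003983 mol; n(NO2-) = 0.003026 mol.
By Henderson-Hasselbalch, pH = pKa + log([A^-]/[HA]) = 3.35 + log(0.003026/0.003983) = 3.35 + (-0.12) = 3.23.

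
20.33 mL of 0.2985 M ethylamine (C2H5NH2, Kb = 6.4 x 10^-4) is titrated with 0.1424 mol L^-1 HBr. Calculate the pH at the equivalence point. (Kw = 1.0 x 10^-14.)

5.91

n(C2H5NH2) = 0.2985 x 0.02033 = 0.006069 mol; V(HBr) at equivalence = 0.006069/0.1424 = 0.04262 L.
At equivalence the base is fully converted to C2H5NH3+; total volume = 0.06295 L, so [C2H5NH3+] = 0.006069/0.06295 = 0.09641 M.
Ka(C2H5NH3+) = Kw/Kb = 1.0e-14 / 6.4 x 10^-4 = 1.56e-11.
[H^+] = sqrt(Ka x [C2H5NH3+]) = sqrt(1.56e-11 x 0.09641) = 1.23e-6 M.
pH = -log(1.23e-6) = 5.91.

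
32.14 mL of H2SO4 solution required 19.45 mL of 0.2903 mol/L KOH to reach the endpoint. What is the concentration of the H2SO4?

0.0878 M

n(KOH) delivered = 0.2903 x 0.01945 = 0.005646 mol.
The reaction is 1 H2SO4 + 2 KOH, so n(H2SO4) = 0.005646 x 1/2 = 0.002823 mol.
[H2SO4] = 0.002823 mol / 0.03214 L = 0.0878 M.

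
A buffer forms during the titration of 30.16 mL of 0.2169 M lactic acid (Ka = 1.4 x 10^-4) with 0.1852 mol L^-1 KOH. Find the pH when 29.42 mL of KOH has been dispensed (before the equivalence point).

Initial n(HC3H5O3) = 0.2169 x 0.03016 = 0.006542 mol.
n(KOH) added = 0.1852 x 0.02942 = 0.005449 mol, converting that many moles of HC3H5O3 to C3H5O3-.
Remaining n(HC3H5O3) = 0.001093 mol; n(C3H5O3-) = 0.005449 mol.
By Henderson-Hasselbalch, pH = pKa + log([A^-]/[HA]) = 3.85 + log(0.005449/0.001093) = 3.85 + (+0.70) = 4.55.

4.55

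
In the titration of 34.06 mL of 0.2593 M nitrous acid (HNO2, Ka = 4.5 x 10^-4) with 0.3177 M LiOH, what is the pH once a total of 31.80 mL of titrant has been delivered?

12.29

n(acid) = 0.2593 x 0.03406 = 0.008832 mol; n(LiOH) added = 0.3177 x 0.03180 = 0.01010 mol.
Base is in excess by 0.01010 - 0.008832 = 0.001271 mol in a total volume of 0.06586 L.
[OH^-] = 0.001271/0.06586 = 0.01930 M, so pOH = 1.71 and pH = 14.00 - 1.71 = 12.29.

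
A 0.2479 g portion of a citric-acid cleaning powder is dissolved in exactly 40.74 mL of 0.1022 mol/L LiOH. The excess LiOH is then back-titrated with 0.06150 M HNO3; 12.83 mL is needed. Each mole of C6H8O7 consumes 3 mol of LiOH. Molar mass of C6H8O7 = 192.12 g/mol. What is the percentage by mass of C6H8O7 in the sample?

Total n(LiOH) added = 0.1022 x 0.04074 = 0.004164 mol.
n(HNO3) used = 0.06150 x 0.01283 = 0.0007890 mol, which equals the excess n(LiOH).
So n(LiOH) consumed by the sample = 0.004164 - 0.0007890 = 0.003375 mol.
n(C6H8O7) = 0.003375 / 3 = 0.001125 mol.
mass C6H8O7 = 0.001125 x 192.12 = 0.2161 g, so %C6H8O7 = 0.2161/0.2479 x 100 = 87.2%.

87.2%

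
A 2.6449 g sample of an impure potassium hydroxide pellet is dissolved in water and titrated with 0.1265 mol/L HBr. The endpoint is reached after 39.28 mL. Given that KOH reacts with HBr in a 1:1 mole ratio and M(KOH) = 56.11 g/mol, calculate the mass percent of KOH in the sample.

n(HBr) = 0.1265 x 0.03928 = 0.004969 mol.
n(KOH) = 0.004969 / 1 = 0.004969 mol.
mass of KOH = 0.004969 x 56.11 = 0.2788 g.
% purity = 0.2788 / 2.6449 x 100 = 10.5%.

10.5%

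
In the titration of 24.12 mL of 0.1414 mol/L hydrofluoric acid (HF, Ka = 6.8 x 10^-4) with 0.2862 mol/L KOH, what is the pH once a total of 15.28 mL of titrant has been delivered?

n(acid) = 0.1414 x 0.02412 = 0.003411 mol; n(KOH) added = 0.2862 x 0.01528 = 0.004373 mol.
Base is in excess by 0.004373 - 0.003411 = 0.0009626 mol in a total volume of 0.03940 L.
[OH^-] = 0.0009626/0.03940 = 0.02443 M, so pOH = 1.61 and pH = 14.00 - 1.61 = 12.39.

12.39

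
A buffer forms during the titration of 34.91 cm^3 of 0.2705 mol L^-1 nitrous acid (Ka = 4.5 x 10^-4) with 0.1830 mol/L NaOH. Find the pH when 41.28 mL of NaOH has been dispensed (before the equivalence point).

3.95

Initial n(HNO2) = 0.2705 x 0.03491 = 0.009443 mol.
n(NaOH) added = 0.1830 x 0.04128 = 0.007554 mol, converting that many moles of HNO2 to NO2-.
Remaining n(HNO2) = 0.001889 mol; n(NO2-) = 0.007554 mol.
By Henderson-Hasselbalch, pH = pKa + log([A^-]/[HA]) = 3.35 + log(0.007554/0.001889) = 3.35 + (+0.60) = 3.95.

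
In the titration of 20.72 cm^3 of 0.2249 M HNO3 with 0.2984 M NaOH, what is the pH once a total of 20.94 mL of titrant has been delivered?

n(acid) = 0.2249 x 0.02072 = 0.004660 mol; n(NaOH) added = 0.2984 x 0.02094 = 0.006248 mol.
Base is in excess by 0.006248 - 0.004660 = 0.001589 mol in a total volume of 0.04166 L.
[OH^-] = 0.001589/0.04166 = 0.03813 M, so pOH = 1.42 and pH = 14.00 - 1.42 = 12.58.

12.58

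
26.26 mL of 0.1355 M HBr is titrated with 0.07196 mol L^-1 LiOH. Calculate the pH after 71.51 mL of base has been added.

n(acid) = 0.1355 x 0.02626 = 0.003558 mol; n(LiOH) added = 0.07196 x 0.07151 = 0.005146 mol.
Base is in excess by 0.005146 - 0.003558 = 0.001588 mol in a total volume of 0.09777 L.
[OH^-] = 0.001588/0.09777 = 0.01624 M, so pOH = 1.79 and pH = 14.00 - 1.79 = 12.21.

12.21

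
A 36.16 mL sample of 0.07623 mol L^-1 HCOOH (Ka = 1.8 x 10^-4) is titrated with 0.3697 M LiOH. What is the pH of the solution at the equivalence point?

n(HCOOH) = 0.07623 x 0.03616 = 0.002756 mol; V(LiOH) at equivalence = 0.002756/0.3697 = 0.007456 L.
At equivalence all the acid is converted to HCOO-; total volume = 0.03616 + 0.007456 = 0.04362 L, so [HCOO-] = 0.002756/0.04362 = 0.06320 M.
Kb = Kw/Ka = 1.0e-14 / 1.8 x 10^-4 = 5.56e-11.
[OH^-] = sqrt(Kb x [HCOO-]) = sqrt(5.56e-11 x 0.06320) = 1.87e-6 M.
pOH = 5.73, so pH = 14.00 - 5.73 = 8.27.

8.27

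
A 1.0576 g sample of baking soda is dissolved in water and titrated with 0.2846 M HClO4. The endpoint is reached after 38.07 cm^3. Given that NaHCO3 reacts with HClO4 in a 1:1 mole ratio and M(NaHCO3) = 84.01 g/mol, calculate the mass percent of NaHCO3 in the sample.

86.1%

n(HClO4) = 0.2846 x 0.03807 = 0.01083 mol.
n(NaHCO3) = 0.01083 / 1 = 0.01083 mol.
mass of NaHCO3 = 0.01083 x 84.01 = 0.9102 g.
% purity = 0.9102 / 1.0576 x 100 = 86.1%.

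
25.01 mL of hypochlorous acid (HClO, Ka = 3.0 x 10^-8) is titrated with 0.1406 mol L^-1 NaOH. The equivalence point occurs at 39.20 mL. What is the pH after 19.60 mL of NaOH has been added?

7.52

19.60 mL is exactly half the equivalence volume (39.20/2), i.e. the half-equivalence point.
There, n(HA) = n(A^-), so pH = pKa = -log(3.0 x 10^-8) = 7.52.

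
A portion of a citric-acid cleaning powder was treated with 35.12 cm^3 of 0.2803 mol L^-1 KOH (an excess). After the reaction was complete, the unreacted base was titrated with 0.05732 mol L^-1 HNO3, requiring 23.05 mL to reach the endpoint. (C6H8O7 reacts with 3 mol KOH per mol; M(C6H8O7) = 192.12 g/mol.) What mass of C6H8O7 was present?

0.546 g

Total n(KOH) added = 0.2803 x 0.03512 = 0.009844 mol.
n(HNO3) used = 0.05732 x 0.02305 = 0.001321 mol, which equals the excess n(KOH).
So n(KOH) consumed by the sample = 0.009844 - 0.001321 = 0.008523 mol.
n(C6H8O7) = 0.008523 / 3 = 0.002841 mol.
mass = 0.002841 mol x 192.12 g/mol = 0.546 g.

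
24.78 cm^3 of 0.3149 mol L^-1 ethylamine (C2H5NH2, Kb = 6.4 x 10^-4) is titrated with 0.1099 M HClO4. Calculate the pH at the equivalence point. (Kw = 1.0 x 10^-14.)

n(C2H5NH2) = 0.3149 x 0.02478 = 0.007803 mol; V(HClO4) at equivalence = 0.007803/0.1099 = 0.07100 L.
At equivalence the base is fully converted to C2H5NH3+; total volume = 0.09578 L, so [C2H5NH3+] = 0.007803/0.09578 = 0.08147 M.
Ka(C2H5NH3+) = Kw/Kb = 1.0e-14 / 6.4 x 10^-4 = 1.56e-11.
[H^+] = sqrt(Ka x [C2H5NH3+]) = sqrt(1.56e-11 x 0.08147) = 1.13e-6 M.
pH = -log(1.13e-6) = 5.95.

5.95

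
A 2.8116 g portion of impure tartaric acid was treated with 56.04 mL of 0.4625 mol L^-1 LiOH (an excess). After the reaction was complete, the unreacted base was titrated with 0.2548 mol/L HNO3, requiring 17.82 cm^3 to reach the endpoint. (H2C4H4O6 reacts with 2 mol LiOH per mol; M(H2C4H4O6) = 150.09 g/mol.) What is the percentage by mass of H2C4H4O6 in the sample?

57.1%

Total n(LiOH) added = 0.4625 x 0.05604 = 0.02592 mol.
n(HNO3) used = 0.2548 x 0.01782 = 0.004541 mol, which equals the excess n(LiOH).
So n(LiOH) consumed by the sample = 0.02592 - 0.004541 = 0.02138 mol.
n(H2C4H4O6) = 0.02138 / 2 = 0.01069 mol.
mass H2C4H4O6 = 0.01069 x 150.09 = 1.604 g, so %H2C4H4O6 = 1.604/2.8116 x 100 = 57.1%.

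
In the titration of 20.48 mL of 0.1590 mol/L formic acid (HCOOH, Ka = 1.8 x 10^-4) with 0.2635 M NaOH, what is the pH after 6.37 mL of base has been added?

3.77

Initial n(HCOOH) = 0.1590 x 0.02048 = 0.003256 mol.
n(NaOH) added = 0.2635 x 0.006370 = 0.001678 mol, converting that many moles of HCOOH to HCOO-.
Remaining n(HCOOH) = 0.001578 mol; n(HCOO-) = 0.001678 mol.
By Henderson-Hasselbalch, pH = pKa + log([A^-]/[HA]) = 3.74 + log(0.001678/0.001578) = 3.74 + (+0.03) = 3.77.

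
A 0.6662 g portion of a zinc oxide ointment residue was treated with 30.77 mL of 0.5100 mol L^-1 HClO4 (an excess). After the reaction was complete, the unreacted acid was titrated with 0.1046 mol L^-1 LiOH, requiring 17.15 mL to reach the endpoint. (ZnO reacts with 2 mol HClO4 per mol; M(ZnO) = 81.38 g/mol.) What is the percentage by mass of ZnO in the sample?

Total n(HClO4) added = 0.5100 x 0.03077 = 0.01569 mol.
n(LiOH) used = 0.1046 x 0.01715 = 0.001794 mol, which equals the excess n(HClO4).
So n(HClO4) consumed by the sample = 0.01569 - 0.001794 = 0.01390 mol.
n(ZnO) = 0.01390 / 2 = 0.006949 mol.
mass ZnO = 0.006949 x 81.38 = 0.5655 g, so %ZnO = 0.5655/0.6662 x 100 = 84.9%.

84.9%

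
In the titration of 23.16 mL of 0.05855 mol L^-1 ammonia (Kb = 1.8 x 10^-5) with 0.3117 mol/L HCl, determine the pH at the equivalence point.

n(NH3) = 0.05855 x 0.02316 = 0.001356 mol; V(HCl) at equivalence = 0.001356/0.3117 = 0.004350 L.
At equivalence the base is fully converted to NH4+; total volume = 0.02751 L, so [NH4+] = 0.001356/0.02751 = 0.04929 M.
Ka(NH4+) = Kw/Kb = 1.0e-14 / 1.8 x 10^-5 = 5.56e-10.
[H^+] = sqrt(Ka x [NH4+]) = sqrt(5.56e-10 x 0.04929) = 5.23e-6 M.
pH = -log(5.23e-6) = 5.28.

5.28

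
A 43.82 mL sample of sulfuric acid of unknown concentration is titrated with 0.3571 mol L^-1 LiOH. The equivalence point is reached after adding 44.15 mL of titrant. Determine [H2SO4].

0.180 M

n(LiOH) delivered = 0.3571 x 0.04415 = 0.01577 mol.
The reaction is 1 H2SO4 + 2 LiOH, so n(H2SO4) = 0.01577 x 1/2 = 0.007883 mol.
[H2SO4] = 0.007883 mol / 0.04382 L = 0.180 M.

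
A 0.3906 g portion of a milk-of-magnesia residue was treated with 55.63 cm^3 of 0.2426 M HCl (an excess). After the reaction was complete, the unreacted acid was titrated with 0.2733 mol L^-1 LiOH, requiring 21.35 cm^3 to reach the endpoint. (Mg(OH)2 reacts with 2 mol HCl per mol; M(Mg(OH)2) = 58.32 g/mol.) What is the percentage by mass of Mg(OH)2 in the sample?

57.2%

Total n(HCl) added = 0.2426 x 0.05563 = 0.01350 mol.
n(LiOH) used = 0.2733 x 0.02135 = 0.005835 mol, which equals the excess n(HCl).
So n(HCl) consumed by the sample = 0.01350 - 0.005835 = 0.007661 mol.
n(Mg(OH)2) = 0.007661 / 2 = 0.003830 mol.
mass Mg(OH)2 = 0.003830 x 58.32 = 0.2234 g, so %Mg(OH)2 = 0.2234/0.3906 x 100 = 57.2%.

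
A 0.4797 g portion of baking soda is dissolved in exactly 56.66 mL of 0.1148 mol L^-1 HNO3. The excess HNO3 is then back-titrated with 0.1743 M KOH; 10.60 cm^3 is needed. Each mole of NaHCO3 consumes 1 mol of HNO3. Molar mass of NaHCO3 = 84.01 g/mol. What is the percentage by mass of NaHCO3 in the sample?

81.6%

Total n(HNO3) added = 0.1148 x 0.05666 = 0.006505 mol.
n(KOH) used = 0.1743 x 0.01060 = 0.001848 mol, which equals the excess n(HNO3).
So n(HNO3) consumed by the sample = 0.006505 - 0.001848 = 0.004657 mol.
n(NaHCO3) = 0.004657 / 1 = 0.004657 mol.
mass NaHCO3 = 0.004657 x 84.01 = 0.3912 g, so %NaHCO3 = 0.3912/0.4797 x 100 = 81.6%.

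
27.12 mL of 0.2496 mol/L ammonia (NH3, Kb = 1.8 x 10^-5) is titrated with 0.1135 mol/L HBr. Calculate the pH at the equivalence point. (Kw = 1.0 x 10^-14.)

5.18

n(NH3) = 0.2496 x 0.02712 = 0.006769 mol; V(HBr) at equivalence = 0.006769/0.1135 = 0.05964 L.
At equivalence the base is fully converted to NH4+; total volume = 0.08676 L, so [NH4+] = 0.006769/0.08676 = 0.07802 M.
Ka(NH4+) = Kw/Kb = 1.0e-14 / 1.8 x 10^-5 = 5.56e-10.
[H^+] = sqrt(Ka x [NH4+]) = sqrt(5.56e-10 x 0.07802) = 6.58e-6 M.
pH = -log(6.58e-6) = 5.18.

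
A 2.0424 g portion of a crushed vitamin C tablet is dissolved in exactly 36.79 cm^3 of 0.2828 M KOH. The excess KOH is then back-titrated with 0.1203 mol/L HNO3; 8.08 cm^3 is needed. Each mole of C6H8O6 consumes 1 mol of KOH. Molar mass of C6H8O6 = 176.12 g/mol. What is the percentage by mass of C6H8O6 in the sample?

Total n(KOH) added = 0.2828 x 0.03679 = 0.01040 mol.
n(HNO3) used = 0.1203 x 0.008080 = 0.0009720 mol, which equals the excess n(KOH).
So n(KOH) consumed by the sample = 0.01040 - 0.0009720 = 0.009432 mol.
n(C6H8O6) = 0.009432 / 1 = 0.009432 mol.
mass C6H8O6 = 0.009432 x 176.12 = 1.661 g, so %C6H8O6 = 1.661/2.0424 x 100 = 81.3%.

81.3%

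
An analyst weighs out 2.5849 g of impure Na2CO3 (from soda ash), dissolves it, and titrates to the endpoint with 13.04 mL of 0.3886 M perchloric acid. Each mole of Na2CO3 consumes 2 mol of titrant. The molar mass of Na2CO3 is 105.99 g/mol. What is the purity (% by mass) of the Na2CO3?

n(HClO4) = 0.3886 x 0.01304 = 0.005067 mol.
n(Na2CO3) = 0.005067 / 2 = 0.002534 mol.
mass of Na2CO3 = 0.002534 x 105.99 = 0.2685 g.
% purity = 0.2685 / 2.5849 x 100 = 10.4%.

10.4%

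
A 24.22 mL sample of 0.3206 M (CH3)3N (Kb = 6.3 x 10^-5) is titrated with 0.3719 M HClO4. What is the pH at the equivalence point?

5.28

n((CH3)3N) = 0.3206 x 0.02422 = 0.007765 mol; V(HClO4) at equivalence = 0.007765/0.3719 = 0.02088 L.
At equivalence the base is fully converted to (CH3)3NH+; total volume = 0.04510 L, so [(CH3)3NH+] = 0.007765/0.04510 = 0.1722 M.
Ka((CH3)3NH+) = Kw/Kb = 1.0e-14 / 6.3 x 10^-5 = 1.59e-10.
[H^+] = sqrt(Ka x [(CH3)3NH+]) = sqrt(1.59e-10 x 0.1722) = 5.23e-6 M.
pH = -log(5.23e-6) = 5.28.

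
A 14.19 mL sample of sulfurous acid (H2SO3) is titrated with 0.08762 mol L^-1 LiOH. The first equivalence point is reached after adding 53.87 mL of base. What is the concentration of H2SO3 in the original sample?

0.333 M

n(LiOH) = 0.08762 x 0.05387 = 0.004720 mol.
At the first equivalence point, 1 mol OH^- react per mol H2SO3, so n(H2SO3) = 0.004720 / 1 = 0.004720 mol.
[H2SO3] = 0.004720 / 0.01419 L = 0.333 M.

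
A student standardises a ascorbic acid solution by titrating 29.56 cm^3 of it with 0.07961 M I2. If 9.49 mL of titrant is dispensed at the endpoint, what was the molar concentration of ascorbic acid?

0.0256 M

n(I2) = 0.07961 x 0.009490 = 0.0007555 mol.
From the balanced equation, 1 mol I2 reacts with 1 mol ascorbic acid, so n(ascorbic acid) = 0.0007555 x 1/1 = 0.0007555 mol.
[ascorbic acid] = 0.0007555 / 0.02956 L = 0.0256 M.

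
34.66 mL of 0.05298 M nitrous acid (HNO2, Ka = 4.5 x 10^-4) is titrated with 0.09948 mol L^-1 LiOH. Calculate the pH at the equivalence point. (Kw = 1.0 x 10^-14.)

n(HNO2) = 0.05298 x 0.03466 = 0.001836 mol; V(LiOH) at equivalence = 0.001836/0.09948 = 0.01846 L.
At equivalence all the acid is converted to NO2-; total volume = 0.03466 + 0.01846 = 0.05312 L, so [NO2-] = 0.001836/0.05312 = 0.03457 M.
Kb = Kw/Ka = 1.0e-14 / 4.5 x 10^-4 = 2.22e-11.
[OH^-] = sqrt(Kb x [NO2-]) = sqrt(2.22e-11 x 0.03457) = 8.76e-7 M.
pOH = 6.06, so pH = 14.00 - 6.06 = 7.94.

7.94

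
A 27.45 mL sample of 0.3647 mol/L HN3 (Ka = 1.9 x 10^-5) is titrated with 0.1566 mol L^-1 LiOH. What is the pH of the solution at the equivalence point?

n(HN3) = 0.3647 x 0.02745 = 0.01001 mol; V(LiOH) at equivalence = 0.01001/0.1566 = 0.06393 L.
At equivalence all the acid is converted to N3-; total volume = 0.02745 + 0.06393 = 0.09138 L, so [N3-] = 0.01001/0.09138 = 0.1096 M.
Kb = Kw/Ka = 1.0e-14 / 1.9 x 10^-5 = 5.26e-10.
[OH^-] = sqrt(Kb x [N3-]) = sqrt(5.26e-10 x 0.1096) = 7.59e-6 M.
pOH = 5.12, so pH = 14.00 - 5.12 = 8.88.

8.88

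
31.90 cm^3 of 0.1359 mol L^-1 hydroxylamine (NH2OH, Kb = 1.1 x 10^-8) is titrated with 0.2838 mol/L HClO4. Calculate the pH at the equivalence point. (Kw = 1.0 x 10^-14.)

3.54

n(NH2OH) = 0.1359 x 0.03190 = 0.004335 mol; V(HClO4) at equivalence = 0.004335/0.2838 = 0.01528 L.
At equivalence the base is fully converted to NH3OH+; total volume = 0.04718 L, so [NH3OH+] = 0.004335/0.04718 = 0.09190 M.
Ka(NH3OH+) = Kw/Kb = 1.0e-14 / 1.1 x 10^-8 = 9.09e-7.
[H^+] = sqrt(Ka x [NH3OH+]) = sqrt(9.09e-7 x 0.09190) = 0.000289 M.
pH = -log(0.000289) = 3.54.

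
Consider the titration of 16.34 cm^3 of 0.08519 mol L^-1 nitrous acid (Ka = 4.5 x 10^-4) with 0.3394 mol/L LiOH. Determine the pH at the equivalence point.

8.09

n(HNO2) = 0.08519 x 0.01634 = 0.001392 mol; V(LiOH) at equivalence = 0.001392/0.3394 = 0.004101 L.
At equivalence all the acid is converted to NO2-; total volume = 0.01634 + 0.004101 = 0.02044 L, so [NO2-] = 0.001392/0.02044 = 0.06810 M.
Kb = Kw/Ka = 1.0e-14 / 4.5 x 10^-4 = 2.22e-11.
[OH^-] = sqrt(Kb x [NO2-]) = sqrt(2.22e-11 x 0.06810) = 1.23e-6 M.
pOH = 5.91, so pH = 14.00 - 5.91 = 8.09.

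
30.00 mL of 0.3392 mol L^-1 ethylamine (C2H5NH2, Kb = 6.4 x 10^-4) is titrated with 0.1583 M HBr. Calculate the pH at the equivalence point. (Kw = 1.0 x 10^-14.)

5.89

n(C2H5NH2) = 0.3392 x 0.03000 = 0.01018 mol; V(HBr) at equivalence = 0.01018/0.1583 = 0.06428 L.
At equivalence the base is fully converted to C2H5NH3+; total volume = 0.09428 L, so [C2H5NH3+] = 0.01018/0.09428 = 0.1079 M.
Ka(C2H5NH3+) = Kw/Kb = 1.0e-14 / 6.4 x 10^-4 = 1.56e-11.
[H^+] = sqrt(Ka x [C2H5NH3+]) = sqrt(1.56e-11 x 0.1079) = 1.30e-6 M.
pH = -log(1.30e-6) = 5.89.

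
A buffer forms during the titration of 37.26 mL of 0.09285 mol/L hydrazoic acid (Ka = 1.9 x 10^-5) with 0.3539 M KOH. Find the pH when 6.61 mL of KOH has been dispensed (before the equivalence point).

5.04

Initial n(HN3) = 0.09285 x 0.03726 = 0.003460 mol.
n(KOH) added = 0.3539 x 0.006610 = 0.002339 mol, converting that many moles of HN3 to N3-.
Remaining n(HN3) = 0.001120 mol; n(N3-) = 0.002339 mol.
By Henderson-Hasselbalch, pH = pKa + log([A^-]/[HA]) = 4.72 + log(0.002339/0.001120) = 4.72 + (+0.32) = 5.04.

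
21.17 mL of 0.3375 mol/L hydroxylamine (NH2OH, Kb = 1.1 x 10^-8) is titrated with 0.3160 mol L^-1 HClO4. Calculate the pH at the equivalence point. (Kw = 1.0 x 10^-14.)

n(NH2OH) = 0.3375 x 0.02117 = 0.007145 mol; V(HClO4) at equivalence = 0.007145/0.3160 = 0.02261 L.
At equivalence the base is fully converted to NH3OH+; total volume = 0.04378 L, so [NH3OH+] = 0.007145/0.04378 = 0.1632 M.
Ka(NH3OH+) = Kw/Kb = 1.0e-14 / 1.1 x 10^-8 = 9.09e-7.
[H^+] = sqrt(Ka x [NH3OH+]) = sqrt(9.09e-7 x 0.1632) = 0.000385 M.
pH = -log(0.000385) = 3.41.

3.41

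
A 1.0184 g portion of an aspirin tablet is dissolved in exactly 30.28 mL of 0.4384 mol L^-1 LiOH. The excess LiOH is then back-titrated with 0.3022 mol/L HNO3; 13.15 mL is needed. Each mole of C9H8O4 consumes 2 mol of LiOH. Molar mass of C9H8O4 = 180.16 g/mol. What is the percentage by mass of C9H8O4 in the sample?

82.3%

Total n(LiOH) added = 0.4384 x 0.03028 = 0.01327 mol.
n(HNO3) used = 0.3022 x 0.01315 = 0.003974 mol, which equals the excess n(LiOH).
So n(LiOH) consumed by the sample = 0.01327 - 0.003974 = 0.009301 mol.
n(C9H8O4) = 0.009301 / 2 = 0.004650 mol.
mass C9H8O4 = 0.004650 x 180.16 = 0.8378 g, so %C9H8O4 = 0.8378/1.0184 x 100 = 82.3%.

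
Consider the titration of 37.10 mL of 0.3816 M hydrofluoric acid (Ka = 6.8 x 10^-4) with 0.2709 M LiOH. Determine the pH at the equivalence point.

n(HF) = 0.3816 x 0.03710 = 0.01416 mol; V(LiOH) at equivalence = 0.01416/0.2709 = 0.05226 L.
At equivalence all the acid is converted to F-; total volume = 0.03710 + 0.05226 = 0.08936 L, so [F-] = 0.01416/0.08936 = 0.1584 M.
Kb = Kw/Ka = 1.0e-14 / 6.8 x 10^-4 = 1.47e-11.
[OH^-] = sqrt(Kb x [F-]) = sqrt(1.47e-11 x 0.1584) = 1.53e-6 M.
pOH = 5.82, so pH = 14.00 - 5.82 = 8.18.

8.18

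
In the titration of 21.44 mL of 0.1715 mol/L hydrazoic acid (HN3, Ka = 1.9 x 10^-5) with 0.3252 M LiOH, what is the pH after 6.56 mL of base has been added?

Initial n(HN3) = 0.1715 x 0.02144 = 0.003677 mol.
n(LiOH) added = 0.3252 x 0.006560 = 0.002133 mol, converting that many moles of HN3 to N3-.
Remaining n(HN3) = 0.001544 mol; n(N3-) = 0.002133 mol.
By Henderson-Hasselbalch, pH = pKa + log([A^-]/[HA]) = 4.72 + log(0.002133/0.001544) = 4.72 + (+0.14) = 4.86.

4.86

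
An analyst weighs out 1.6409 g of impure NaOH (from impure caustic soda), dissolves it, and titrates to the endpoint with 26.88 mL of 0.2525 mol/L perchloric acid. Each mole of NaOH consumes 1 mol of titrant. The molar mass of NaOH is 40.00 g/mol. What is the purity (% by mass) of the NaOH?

16.5%

n(HClO4) = 0.2525 x 0.02688 = 0.006787 mol.
n(NaOH) = 0.006787 / 1 = 0.006787 mol.
mass of NaOH = 0.006787 x 40.00 = 0.2715 g.
% purity = 0.2715 / 1.6409 x 100 = 16.5%.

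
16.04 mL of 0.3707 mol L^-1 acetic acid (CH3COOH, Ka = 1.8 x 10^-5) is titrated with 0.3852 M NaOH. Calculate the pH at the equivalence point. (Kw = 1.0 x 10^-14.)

9.01

n(CH3COOH) = 0.3707 x 0.01604 = 0.005946 mol; V(NaOH) at equivalence = 0.005946/0.3852 = 0.01544 L.
At equivalence all the acid is converted to CH3COO-; total volume = 0.01604 + 0.01544 = 0.03148 L, so [CH3COO-] = 0.005946/0.03148 = 0.1889 M.
Kb = Kw/Ka = 1.0e-14 / 1.8 x 10^-5 = 5.56e-10.
[OH^-] = sqrt(Kb x [CH3COO-]) = sqrt(5.56e-10 x 0.1889) = 1.02e-5 M.
pOH = 4.99, so pH = 14.00 - 4.99 = 9.01.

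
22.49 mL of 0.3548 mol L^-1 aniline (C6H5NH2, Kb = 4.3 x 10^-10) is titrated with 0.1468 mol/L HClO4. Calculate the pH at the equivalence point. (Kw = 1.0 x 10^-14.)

n(C6H5NH2) = 0.3548 x 0.02249 = 0.007979 mol; V(HClO4) at equivalence = 0.007979/0.1468 = 0.05436 L.
At equivalence the base is fully converted to C6H5NH3+; total volume = 0.07685 L, so [C6H5NH3+] = 0.007979/0.07685 = 0.1038 M.
Ka(C6H5NH3+) = Kw/Kb = 1.0e-14 / 4.3 x 10^-10 = 2.33e-5.
[H^+] = sqrt(Ka x [C6H5NH3+]) = sqrt(2.33e-5 x 0.1038) = 0.00155 M.
pH = -log(0.00155) = 2.81.

2.81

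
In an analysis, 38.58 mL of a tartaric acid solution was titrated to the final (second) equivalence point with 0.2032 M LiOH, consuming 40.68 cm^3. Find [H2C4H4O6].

n(LiOH) = 0.2032 x 0.04068 = 0.008266 mol.
At the final (second) equivalence point, 2 mol OH^- react per mol H2C4H4O6, so n(H2C4H4O6) = 0.008266 / 2 = 0.004133 mol.
[H2C4H4O6] = 0.004133 / 0.03858 L = 0.107 M.

0.107 M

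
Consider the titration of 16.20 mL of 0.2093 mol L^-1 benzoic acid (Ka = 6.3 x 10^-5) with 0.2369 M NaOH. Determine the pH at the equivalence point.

8.62

n(C6H5COOH) = 0.2093 x 0.01620 = 0.003391 mol; V(NaOH) at equivalence = 0.003391/0.2369 = 0.01431 L.
At equivalence all the acid is converted to C6H5COO-; total volume = 0.01620 + 0.01431 = 0.03051 L, so [C6H5COO-] = 0.003391/0.03051 = 0.1111 M.
Kb = Kw/Ka = 1.0e-14 / 6.3 x 10^-5 = 1.59e-10.
[OH^-] = sqrt(Kb x [C6H5COO-]) = sqrt(1.59e-10 x 0.1111) = 4.20e-6 M.
pOH = 5.38, so pH = 14.00 - 5.38 = 8.62.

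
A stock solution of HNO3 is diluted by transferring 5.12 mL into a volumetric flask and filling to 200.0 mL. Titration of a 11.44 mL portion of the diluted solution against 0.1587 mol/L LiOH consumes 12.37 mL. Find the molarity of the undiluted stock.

n(LiOH) = 0.1587 x 0.01237 = 0.001963 mol.
n(HNO3) in the aliquot = 0.001963 mol.
[diluted HNO3] = 0.001963 / 0.01144 = 0.1716 M.
Dilution factor = 200.0/5.120 = 39.06, so [stock] = 0.1716 x 39.06 = 6.70 M.

6.70 M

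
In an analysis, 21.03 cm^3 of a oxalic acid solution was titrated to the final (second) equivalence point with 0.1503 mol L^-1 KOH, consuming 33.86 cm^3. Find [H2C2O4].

n(KOH) = 0.1503 x 0.03386 = 0.005089 mol.
At the final (second) equivalence point, 2 mol OH^- react per mol H2C2O4, so n(H2C2O4) = 0.005089 / 2 = 0.002545 mol.
[H2C2O4] = 0.002545 / 0.02103 L = 0.121 M.

0.121 M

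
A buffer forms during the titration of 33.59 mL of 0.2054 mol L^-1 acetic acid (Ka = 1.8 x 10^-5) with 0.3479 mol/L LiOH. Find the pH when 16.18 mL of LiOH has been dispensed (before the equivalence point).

5.39

Initial n(CH3COOH) = 0.2054 x 0.03359 = 0.006899 mol.
n(LiOH) added = 0.3479 x 0.01618 = 0.005629 mol, converting that many moles of CH3COOH to CH3COO-.
Remaining n(CH3COOH) = 0.001270 mol; n(CH3COO-) = 0.005629 mol.
By Henderson-Hasselbalch, pH = pKa + log([A^-]/[HA]) = 4.74 + log(0.005629/0.001270) = 4.74 + (+0.65) = 5.39.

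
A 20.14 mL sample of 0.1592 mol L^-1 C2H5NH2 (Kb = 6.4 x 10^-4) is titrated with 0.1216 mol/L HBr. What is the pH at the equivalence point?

n(C2H5NH2) = 0.1592 x 0.02014 = 0.003206 mol; V(HBr) at equivalence = 0.003206/0.1216 = 0.02637 L.
At equivalence the base is fully converted to C2H5NH3+; total volume = 0.04651 L, so [C2H5NH3+] = 0.003206/0.04651 = 0.06894 M.
Ka(C2H5NH3+) = Kw/Kb = 1.0e-14 / 6.4 x 10^-4 = 1.56e-11.
[H^+] = sqrt(Ka x [C2H5NH3+]) = sqrt(1.56e-11 x 0.06894) = 1.04e-6 M.
pH = -log(1.04e-6) = 5.98.

5.98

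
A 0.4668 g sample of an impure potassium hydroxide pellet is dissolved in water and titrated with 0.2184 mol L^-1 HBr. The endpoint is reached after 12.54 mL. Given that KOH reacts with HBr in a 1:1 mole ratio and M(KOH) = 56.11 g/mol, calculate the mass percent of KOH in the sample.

32.9%

n(HBr) = 0.2184 x 0.01254 = 0.002739 mol.
n(KOH) = 0.002739 / 1 = 0.002739 mol.
mass of KOH = 0.002739 x 56.11 = 0.1537 g.
% purity = 0.1537 / 0.4668 x 100 = 32.9%.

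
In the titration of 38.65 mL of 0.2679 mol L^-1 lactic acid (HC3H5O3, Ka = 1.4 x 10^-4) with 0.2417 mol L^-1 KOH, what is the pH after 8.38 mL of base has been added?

3.24

Initial n(HC3H5O3) = 0.2679 x 0.03865 = 0.01035 mol.
n(KOH) added = 0.2417 x 0.008380 = 0.002025 mol, converting that many moles of HC3H5O3 to C3H5O3-.
Remaining n(HC3H5O3) = 0.008329 mol; n(C3H5O3-) = 0.002025 mol.
By Henderson-Hasselbalch, pH = pKa + log([A^-]/[HA]) = 3.85 + log(0.002025/0.008329) = 3.85 + (-0.61) = 3.24.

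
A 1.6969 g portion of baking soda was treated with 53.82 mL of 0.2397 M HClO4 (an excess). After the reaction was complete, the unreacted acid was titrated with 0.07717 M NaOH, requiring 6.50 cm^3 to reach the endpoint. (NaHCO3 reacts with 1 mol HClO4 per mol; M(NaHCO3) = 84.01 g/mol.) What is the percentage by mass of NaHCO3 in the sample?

Total n(HClO4) added = 0.2397 x 0.05382 = 0.01290 mol.
n(NaOH) used = 0.07717 x 0.006500 = 0.0005016 mol, which equals the excess n(HClO4).
So n(HClO4) consumed by the sample = 0.01290 - 0.0005016 = 0.01240 mol.
n(NaHCO3) = 0.01240 / 1 = 0.01240 mol.
mass NaHCO3 = 0.01240 x 84.01 = 1.042 g, so %NaHCO3 = 1.042/1.6969 x 100 = 61.4%.

61.4%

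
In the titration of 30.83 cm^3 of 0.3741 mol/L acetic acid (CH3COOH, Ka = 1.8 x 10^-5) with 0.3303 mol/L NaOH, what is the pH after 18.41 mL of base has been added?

4.79

Initial n(CH3COOH) = 0.3741 x 0.03083 = 0.01153 mol.
n(NaOH) added = 0.3303 x 0.01841 = 0.006081 mol, converting that many moles of CH3COOH to CH3COO-.
Remaining n(CH3COOH) = 0.005453 mol; n(CH3COO-) = 0.006081 mol.
By Henderson-Hasselbalch, pH = pKa + log([A^-]/[HA]) = 4.74 + log(0.006081/0.005453) = 4.74 + (+0.05) = 4.79.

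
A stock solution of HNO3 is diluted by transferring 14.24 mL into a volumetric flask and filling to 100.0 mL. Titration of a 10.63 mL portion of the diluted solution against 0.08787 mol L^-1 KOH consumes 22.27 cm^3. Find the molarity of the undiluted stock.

1.29 M

n(KOH) = 0.08787 x 0.02227 = 0.001957 mol.
n(HNO3) in the aliquot = 0.001957 mol.
[diluted HNO3] = 0.001957 / 0.01063 = 0.1841 M.
Dilution factor = 100.0/14.24 = 7.022, so [stock] = 0.1841 x 7.022 = 1.29 M.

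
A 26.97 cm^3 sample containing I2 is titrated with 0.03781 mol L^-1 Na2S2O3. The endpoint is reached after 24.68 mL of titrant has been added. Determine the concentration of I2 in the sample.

n(Na2S2O3) = 0.03781 x 0.02468 = 0.0009332 mol.
From the balanced equation, 2 mol Na2S2O3 reacts with 1 mol I2, so n(I2) = 0.0009332 x 1/2 = 0.0004666 mol.
[I2] = 0.0004666 / 0.02697 L = 0.0173 M.

0.0173 M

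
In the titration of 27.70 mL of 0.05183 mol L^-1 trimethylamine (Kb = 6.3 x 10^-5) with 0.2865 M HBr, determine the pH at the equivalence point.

n((CH3)3N) = 0.05183 x 0.02770 = 0.001436 mol; V(HBr) at equivalence = 0.001436/0.2865 = 0.005011 L.
At equivalence the base is fully converted to (CH3)3NH+; total volume = 0.03271 L, so [(CH3)3NH+] = 0.001436/0.03271 = 0.04389 M.
Ka((CH3)3NH+) = Kw/Kb = 1.0e-14 / 6.3 x 10^-5 = 1.59e-10.
[H^+] = sqrt(Ka x [(CH3)3NH+]) = sqrt(1.59e-10 x 0.04389) = 2.64e-6 M.
pH = -log(2.64e-6) = 5.58.

5.58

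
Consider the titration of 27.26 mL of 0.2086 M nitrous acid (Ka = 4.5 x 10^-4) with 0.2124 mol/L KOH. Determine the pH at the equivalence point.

8.18

n(HNO2) = 0.2086 x 0.02726 = 0.005686 mol; V(KOH) at equivalence = 0.005686/0.2124 = 0.02677 L.
At equivalence all the acid is converted to NO2-; total volume = 0.02726 + 0.02677 = 0.05403 L, so [NO2-] = 0.005686/0.05403 = 0.1052 M.
Kb = Kw/Ka = 1.0e-14 / 4.5 x 10^-4 = 2.22e-11.
[OH^-] = sqrt(Kb x [NO2-]) = sqrt(2.22e-11 x 0.1052) = 1.53e-6 M.
pOH = 5.82, so pH = 14.00 - 5.82 = 8.18.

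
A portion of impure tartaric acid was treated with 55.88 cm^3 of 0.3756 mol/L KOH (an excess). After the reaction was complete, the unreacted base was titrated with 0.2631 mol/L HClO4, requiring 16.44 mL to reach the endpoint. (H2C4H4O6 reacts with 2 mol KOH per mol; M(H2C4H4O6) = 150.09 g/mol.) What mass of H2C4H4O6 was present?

Total n(KOH) added = 0.3756 x 0.05588 = 0.02099 mol.
n(HClO4) used = 0.2631 x 0.01644 = 0.004325 mol, which equals the excess n(KOH).
So n(KOH) consumed by the sample = 0.02099 - 0.004325 = 0.01666 mol.
n(H2C4H4O6) = 0.01666 / 2 = 0.008332 mol.
mass = 0.008332 mol x 150.09 g/mol = 1.25 g.

1.25 g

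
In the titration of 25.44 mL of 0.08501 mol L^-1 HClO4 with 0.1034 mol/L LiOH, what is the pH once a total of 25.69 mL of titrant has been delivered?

n(acid) = 0.08501 x 0.02544 = 0.002163 mol; n(LiOH) added = 0.1034 x 0.02569 = 0.002656 mol.
Base is in excess by 0.002656 - 0.002163 = 0.0004937 mol in a total volume of 0.05113 L.
[OH^-] = 0.0004937/0.05113 = 0.009656 M, so pOH = 2.02 and pH = 14.00 - 2.02 = 11.98.

11.98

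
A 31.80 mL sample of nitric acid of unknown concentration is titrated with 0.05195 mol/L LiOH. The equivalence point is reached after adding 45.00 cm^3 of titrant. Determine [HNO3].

0.0735 M

n(LiOH) delivered = 0.05195 x 0.04500 = 0.002338 mol.
For a 1:1 reaction, n(HNO3) = 0.002338 mol.
[HNO3] = 0.002338 mol / 0.03180 L = 0.0735 M.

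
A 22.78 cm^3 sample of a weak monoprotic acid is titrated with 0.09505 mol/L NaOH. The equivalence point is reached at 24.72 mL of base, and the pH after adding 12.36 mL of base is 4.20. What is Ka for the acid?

12.36 mL is half of the equivalence volume, so this is the half-equivalence point where [HA] = [A^-].
At half-equivalence pH = pKa, so pKa = 4.20.
Ka = 10^(-4.20) = 6.3 x 10^-5.

6.3 x 10^-5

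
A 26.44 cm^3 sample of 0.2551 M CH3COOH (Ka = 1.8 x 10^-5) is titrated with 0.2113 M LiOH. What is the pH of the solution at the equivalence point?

8.90

n(CH3COOH) = 0.2551 x 0.02644 = 0.006745 mol; V(LiOH) at equivalence = 0.006745/0.2113 = 0.03192 L.
At equivalence all the acid is converted to CH3COO-; total volume = 0.02644 + 0.03192 = 0.05836 L, so [CH3COO-] = 0.006745/0.05836 = 0.1156 M.
Kb = Kw/Ka = 1.0e-14 / 1.8 x 10^-5 = 5.56e-10.
[OH^-] = sqrt(Kb x [CH3COO-]) = sqrt(5.56e-10 x 0.1156) = 8.01e-6 M.
pOH = 5.10, so pH = 14.00 - 5.10 = 8.90.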